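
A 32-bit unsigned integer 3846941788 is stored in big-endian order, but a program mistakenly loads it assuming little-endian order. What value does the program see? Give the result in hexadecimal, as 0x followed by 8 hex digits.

3846941788 in 32-bit hexadecimal is 0xE54BAC5C.
Stored big-endian, the bytes at ascending addresses are E5 4B AC 5C.
Read back as little-endian, the first byte is least significant, giving 0x5CAC4BE5.

0x5CAC4BE5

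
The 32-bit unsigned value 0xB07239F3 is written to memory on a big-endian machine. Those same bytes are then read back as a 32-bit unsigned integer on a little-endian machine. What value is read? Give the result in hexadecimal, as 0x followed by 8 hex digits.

Stored big-endian, the bytes at ascending addresses are B0 72 39 F3.
Read back as little-endian, the first byte is least significant, giving 0xF33972B0.

0xF33972B0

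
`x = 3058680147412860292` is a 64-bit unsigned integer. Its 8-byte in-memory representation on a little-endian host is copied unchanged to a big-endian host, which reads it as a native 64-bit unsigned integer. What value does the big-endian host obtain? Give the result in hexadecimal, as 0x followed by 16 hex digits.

0x843D1574639D722A

3058680147412860292 in 64-bit hexadecimal is 0x2A729D6374153D84.
Stored little-endian, the bytes at ascending addresses are 84 3D 15 74 63 9D 72 2A.
Read back as big-endian, the last byte is least significant, giving 0x843D1574639D722A.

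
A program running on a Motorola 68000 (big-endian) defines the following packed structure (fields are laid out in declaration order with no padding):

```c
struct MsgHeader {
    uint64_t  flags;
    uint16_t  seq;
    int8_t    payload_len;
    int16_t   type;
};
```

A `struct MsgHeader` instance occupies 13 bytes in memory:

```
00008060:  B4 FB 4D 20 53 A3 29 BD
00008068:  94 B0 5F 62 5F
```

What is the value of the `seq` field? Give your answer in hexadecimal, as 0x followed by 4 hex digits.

0x94B0

`seq` follows `flags` (8 bytes), so it starts at byte offset 8 and occupies 2 bytes.
Bytes at offsets 8..9: 94 B0.
Big-endian: lowest address holds the most-significant byte.
The bytes are already most-significant first: 0x94B0.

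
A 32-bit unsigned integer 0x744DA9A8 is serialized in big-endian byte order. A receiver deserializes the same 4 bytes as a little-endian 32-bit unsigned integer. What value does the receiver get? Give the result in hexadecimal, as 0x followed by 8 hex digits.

0xA8A94D74

Stored big-endian, the bytes at ascending addresses are 74 4D A9 A8.
Read back as little-endian, the first byte is least significant, giving 0xA8A94D74.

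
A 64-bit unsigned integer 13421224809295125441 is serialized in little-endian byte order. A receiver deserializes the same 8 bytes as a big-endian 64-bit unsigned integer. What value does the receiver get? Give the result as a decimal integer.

13421224809295125441 in 64-bit hexadecimal is 0xBA41C4DAF8B21BC1.
Stored little-endian, the bytes at ascending addresses are C1 1B B2 F8 DA C4 41 BA.
Read back as big-endian, the last byte is least significant, giving 0xC11BB2F8DAC441BA.
0xC11BB2F8DAC441BA = 13914912255583207866.

13914912255583207866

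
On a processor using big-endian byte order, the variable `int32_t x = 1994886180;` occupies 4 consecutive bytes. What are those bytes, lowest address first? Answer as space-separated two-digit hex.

1994886180 in hexadecimal, padded to 32 bits, is 0x76E78C24.
Split into bytes (most-significant first): 76 E7 8C 24.
In big-endian order the high byte comes first in memory.
So the memory order matches the most-significant-first order: 76 E7 8C 24.

76 E7 8C 24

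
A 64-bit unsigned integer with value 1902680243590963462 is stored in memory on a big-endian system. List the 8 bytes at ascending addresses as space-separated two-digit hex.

1A 67 AD 99 C8 64 A1 06

1902680243590963462 in hexadecimal, padded to 64 bits, is 0x1A67AD99C864A106.
Split into bytes (most-significant first): 1A 67 AD 99 C8 64 A1 06.
Big-endian: lowest address holds the most-significant byte.
So the memory order matches the most-significant-first order: 1A 67 AD 99 C8 64 A1 06.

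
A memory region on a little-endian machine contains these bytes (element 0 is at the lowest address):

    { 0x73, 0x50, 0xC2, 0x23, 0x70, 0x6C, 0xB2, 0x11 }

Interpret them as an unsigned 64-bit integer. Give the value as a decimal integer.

Little-endian stores the least-significant byte at the lowest address.
Reassemble most-significant byte first: 11 B2 6C 70 23 C2 50 73 → 0x11B26C7023C25073.
0x11B26C7023C25073 = 1275200873391345779.

1275200873391345779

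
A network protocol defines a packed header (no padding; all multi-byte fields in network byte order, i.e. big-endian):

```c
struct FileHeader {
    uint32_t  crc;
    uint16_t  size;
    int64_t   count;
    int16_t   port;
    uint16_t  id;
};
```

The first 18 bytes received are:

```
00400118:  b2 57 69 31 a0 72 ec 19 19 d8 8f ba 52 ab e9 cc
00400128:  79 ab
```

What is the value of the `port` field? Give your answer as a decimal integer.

`port` follows `crc` (4 B), `size` (2 B), `count` (8 B), so it starts at offset 4 + 2 + 8 = 14 and occupies 2 bytes.
Bytes at offsets 14..15: E9 CC.
Big-endian: lowest address holds the most-significant byte.
The bytes are already most-significant first: 0xE9CC.
Top bit is set, so as a signed 16-bit value this is 0xE9CC − 2^16 = -5684.

-5684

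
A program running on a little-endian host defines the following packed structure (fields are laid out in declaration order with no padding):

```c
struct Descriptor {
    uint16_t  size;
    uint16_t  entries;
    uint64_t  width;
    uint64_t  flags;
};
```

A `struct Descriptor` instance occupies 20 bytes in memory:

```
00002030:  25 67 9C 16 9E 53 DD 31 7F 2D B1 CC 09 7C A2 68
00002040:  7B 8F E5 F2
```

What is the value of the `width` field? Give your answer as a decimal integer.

`width` follows `size` (2 B), `entries` (2 B), so it starts at offset 2 + 2 = 4 and occupies 8 bytes.
Bytes at offsets 4..11: 9E 53 DD 31 7F 2D B1 CC.
Little-endian stores the least-significant byte at the lowest address.
Reassemble most-significant byte first: CC B1 2D 7F 31 DD 53 9E → 0xCCB12D7F31DD539E.
0xCCB12D7F31DD539E = 14749620278935770014.

14749620278935770014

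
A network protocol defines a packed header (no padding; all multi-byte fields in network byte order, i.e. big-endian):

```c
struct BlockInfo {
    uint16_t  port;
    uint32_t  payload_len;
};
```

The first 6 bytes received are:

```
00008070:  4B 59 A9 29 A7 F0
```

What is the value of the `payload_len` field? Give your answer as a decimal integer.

2838079472

`payload_len` follows `port` (2 bytes), so it starts at byte offset 2 and occupies 4 bytes.
Bytes at offsets 2..5: A9 29 A7 F0.
In big-endian order the high byte comes first in memory.
The bytes are already most-significant first: 0xA929A7F0.
0xA929A7F0 = 2838079472.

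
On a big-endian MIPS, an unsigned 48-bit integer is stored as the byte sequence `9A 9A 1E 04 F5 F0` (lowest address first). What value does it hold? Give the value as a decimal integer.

In big-endian order the high byte comes first in memory.
The bytes are already most-significant first: 0x9A9A1E04F5F0.
0x9A9A1E04F5F0 = 169986719282672.

169986719282672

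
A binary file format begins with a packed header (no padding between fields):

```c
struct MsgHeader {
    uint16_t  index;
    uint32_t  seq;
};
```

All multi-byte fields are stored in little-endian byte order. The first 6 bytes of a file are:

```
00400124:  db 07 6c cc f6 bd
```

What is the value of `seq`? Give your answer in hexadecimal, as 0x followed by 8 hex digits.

`seq` follows `index` (2 bytes), so it starts at byte offset 2 and occupies 4 bytes.
Bytes at offsets 2..5: 6C CC F6 BD.
Little-endian stores the least-significant byte at the lowest address.
Reassemble most-significant byte first: BD F6 CC 6C → 0xBDF6CC6C.

0xBDF6CC6C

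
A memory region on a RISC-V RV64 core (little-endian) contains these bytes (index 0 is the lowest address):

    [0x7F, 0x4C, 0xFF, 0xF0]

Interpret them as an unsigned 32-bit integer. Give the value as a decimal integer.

In little-endian order the low byte comes first in memory.
Reassemble most-significant byte first: F0 FF 4C 7F → 0xF0FF4C7F.
0xF0FF4C7F = 4043263103.

4043263103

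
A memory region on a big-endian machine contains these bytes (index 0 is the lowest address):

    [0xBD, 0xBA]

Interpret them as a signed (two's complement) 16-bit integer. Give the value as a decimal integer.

-16966

Big-endian: lowest address holds the most-significant byte.
The bytes are already most-significant first: 0xBDBA.
Top bit is set, so as a signed 16-bit value this is 0xBDBA − 2^16 = -16966.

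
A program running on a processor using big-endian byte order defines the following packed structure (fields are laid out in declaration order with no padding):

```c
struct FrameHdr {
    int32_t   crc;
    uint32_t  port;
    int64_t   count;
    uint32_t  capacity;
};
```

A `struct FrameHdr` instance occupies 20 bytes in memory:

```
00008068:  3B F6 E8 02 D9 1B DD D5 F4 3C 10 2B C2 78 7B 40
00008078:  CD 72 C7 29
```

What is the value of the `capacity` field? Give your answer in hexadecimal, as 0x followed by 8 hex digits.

`capacity` follows `crc` (4 B), `port` (4 B), `count` (8 B), so it starts at offset 4 + 4 + 8 = 16 and occupies 4 bytes.
Bytes at offsets 16..19: CD 72 C7 29.
Big-endian: lowest address holds the most-significant byte.
The bytes are already most-significant first: 0xCD72C729.

0xCD72C729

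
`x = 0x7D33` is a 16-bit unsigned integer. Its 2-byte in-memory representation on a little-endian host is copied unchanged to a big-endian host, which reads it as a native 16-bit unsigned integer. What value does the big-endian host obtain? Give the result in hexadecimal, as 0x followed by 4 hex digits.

Stored little-endian, the bytes at ascending addresses are 33 7D.
Read back as big-endian, the last byte is least significant, giving 0x337D.

0x337D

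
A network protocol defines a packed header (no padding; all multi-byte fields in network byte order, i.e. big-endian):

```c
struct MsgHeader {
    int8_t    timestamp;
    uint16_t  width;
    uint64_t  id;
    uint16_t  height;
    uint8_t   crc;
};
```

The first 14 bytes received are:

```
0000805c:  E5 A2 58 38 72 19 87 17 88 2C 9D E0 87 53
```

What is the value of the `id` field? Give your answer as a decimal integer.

4067341481475058845

`id` follows `timestamp` (1 B), `width` (2 B), so it starts at offset 1 + 2 = 3 and occupies 8 bytes.
Bytes at offsets 3..10: 38 72 19 87 17 88 2C 9D.
Big-endian: lowest address holds the most-significant byte.
The bytes are already most-significant first: 0x3872198717882C9D.
0x3872198717882C9D = 4067341481475058845.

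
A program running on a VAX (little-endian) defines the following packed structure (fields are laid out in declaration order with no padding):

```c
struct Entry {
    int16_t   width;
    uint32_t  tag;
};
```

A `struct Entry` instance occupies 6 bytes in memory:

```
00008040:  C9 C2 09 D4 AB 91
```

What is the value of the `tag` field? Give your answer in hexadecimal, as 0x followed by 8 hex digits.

0x91ABD409

`tag` follows `width` (2 bytes), so it starts at byte offset 2 and occupies 4 bytes.
Bytes at offsets 2..5: 09 D4 AB 91.
Little-endian stores the least-significant byte at the lowest address.
Reassemble most-significant byte first: 91 AB D4 09 → 0x91ABD409.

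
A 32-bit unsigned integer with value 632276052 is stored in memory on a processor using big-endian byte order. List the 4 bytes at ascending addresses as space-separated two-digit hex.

25 AF C4 54

632276052 in hexadecimal, padded to 32 bits, is 0x25AFC454.
Split into bytes (most-significant first): 25 AF C4 54.
In big-endian order the high byte comes first in memory.
So the memory order matches the most-significant-first order: 25 AF C4 54.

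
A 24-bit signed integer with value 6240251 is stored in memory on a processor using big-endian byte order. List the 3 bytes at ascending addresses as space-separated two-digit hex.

5F 37 FB

6240251 in hexadecimal, padded to 24 bits, is 0x5F37FB.
Split into bytes (most-significant first): 5F 37 FB.
Big-endian stores the most-significant byte at the lowest address.
So the memory order matches the most-significant-first order: 5F 37 FB.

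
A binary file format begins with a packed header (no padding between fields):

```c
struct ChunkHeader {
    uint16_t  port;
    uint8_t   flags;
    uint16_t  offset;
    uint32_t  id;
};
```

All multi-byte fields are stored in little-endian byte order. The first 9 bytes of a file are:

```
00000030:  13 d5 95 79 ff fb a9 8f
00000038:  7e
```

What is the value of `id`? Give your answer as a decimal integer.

2123344379

`id` follows `port` (2 B), `flags` (1 B), `offset` (2 B), so it starts at offset 2 + 1 + 2 = 5 and occupies 4 bytes.
Bytes at offsets 5..8: FB A9 8F 7E.
Little-endian: lowest address holds the least-significant byte.
Reassemble most-significant byte first: 7E 8F A9 FB → 0x7E8FA9FB.
0x7E8FA9FB = 2123344379.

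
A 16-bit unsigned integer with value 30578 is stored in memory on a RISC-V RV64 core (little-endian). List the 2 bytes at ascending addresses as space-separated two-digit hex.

30578 in hexadecimal, padded to 16 bits, is 0x7772.
Split into bytes (most-significant first): 77 72.
Little-endian: lowest address holds the least-significant byte.
So at ascending addresses the bytes are 72 77.

72 77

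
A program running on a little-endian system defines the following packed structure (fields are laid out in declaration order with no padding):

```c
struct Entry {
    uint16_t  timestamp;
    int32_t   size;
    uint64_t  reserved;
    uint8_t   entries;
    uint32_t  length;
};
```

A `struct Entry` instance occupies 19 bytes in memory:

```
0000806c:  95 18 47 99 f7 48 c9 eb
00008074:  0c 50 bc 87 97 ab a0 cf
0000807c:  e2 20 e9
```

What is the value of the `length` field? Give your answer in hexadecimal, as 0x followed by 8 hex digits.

0xE920E2CF

`length` follows `timestamp` (2 B), `size` (4 B), `reserved` (8 B), `entries` (1 B), so it starts at offset 2 + 4 + 8 + 1 = 15 and occupies 4 bytes.
Bytes at offsets 15..18: CF E2 20 E9.
In little-endian order the low byte comes first in memory.
Reassemble most-significant byte first: E9 20 E2 CF → 0xE920E2CF.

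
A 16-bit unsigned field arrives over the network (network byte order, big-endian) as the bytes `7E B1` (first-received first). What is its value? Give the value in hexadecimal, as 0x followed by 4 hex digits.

0x7EB1

Big-endian stores the most-significant byte at the lowest address.
The bytes are already most-significant first: 0x7EB1.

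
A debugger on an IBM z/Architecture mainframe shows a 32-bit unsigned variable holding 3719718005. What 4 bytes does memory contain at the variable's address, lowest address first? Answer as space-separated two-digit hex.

DD B6 64 75

3719718005 in hexadecimal, padded to 32 bits, is 0xDDB66475.
Split into bytes (most-significant first): DD B6 64 75.
Big-endian stores the most-significant byte at the lowest address.
So the memory order matches the most-significant-first order: DD B6 64 75.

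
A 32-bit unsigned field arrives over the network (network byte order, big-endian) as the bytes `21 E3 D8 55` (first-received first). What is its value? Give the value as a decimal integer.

Big-endian stores the most-significant byte at the lowest address.
The bytes are already most-significant first: 0x21E3D855.
0x21E3D855 = 568580181.

568580181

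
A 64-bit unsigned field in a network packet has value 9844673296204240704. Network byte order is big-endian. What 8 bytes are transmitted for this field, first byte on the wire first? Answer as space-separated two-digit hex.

9844673296204240704 in hexadecimal, padded to 64 bits, is 0x889F4E341E071740.
Split into bytes (most-significant first): 88 9F 4E 34 1E 07 17 40.
Big-endian: lowest address holds the most-significant byte.
So the memory order matches the most-significant-first order: 88 9F 4E 34 1E 07 17 40.

88 9F 4E 34 1E 07 17 40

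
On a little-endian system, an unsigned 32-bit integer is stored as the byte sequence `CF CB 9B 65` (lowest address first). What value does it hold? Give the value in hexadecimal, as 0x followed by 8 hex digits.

0x659BCBCF

Little-endian stores the least-significant byte at the lowest address.
Reassemble most-significant byte first: 65 9B CB CF → 0x659BCBCF.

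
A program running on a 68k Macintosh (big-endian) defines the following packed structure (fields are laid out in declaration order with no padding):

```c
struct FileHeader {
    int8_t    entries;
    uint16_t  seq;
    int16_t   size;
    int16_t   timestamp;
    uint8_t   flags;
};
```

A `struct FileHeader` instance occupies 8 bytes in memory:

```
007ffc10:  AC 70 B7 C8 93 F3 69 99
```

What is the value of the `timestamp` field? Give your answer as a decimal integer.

`timestamp` follows `entries` (1 B), `seq` (2 B), `size` (2 B), so it starts at offset 1 + 2 + 2 = 5 and occupies 2 bytes.
Bytes at offsets 5..6: F3 69.
Big-endian stores the most-significant byte at the lowest address.
The bytes are already most-significant first: 0xF369.
Top bit is set, so as a signed 16-bit value this is 0xF369 − 2^16 = -3223.

-3223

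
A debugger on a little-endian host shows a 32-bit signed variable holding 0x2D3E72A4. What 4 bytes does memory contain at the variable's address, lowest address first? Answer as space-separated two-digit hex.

A4 72 3E 2D

Split into bytes (most-significant first): 2D 3E 72 A4.
In little-endian order the low byte comes first in memory.
So at ascending addresses the bytes are A4 72 3E 2D.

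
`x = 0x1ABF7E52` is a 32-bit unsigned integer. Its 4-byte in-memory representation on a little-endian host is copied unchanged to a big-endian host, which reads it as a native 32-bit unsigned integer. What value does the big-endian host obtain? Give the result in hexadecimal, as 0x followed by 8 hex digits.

0x527EBF1A

Stored little-endian, the bytes at ascending addresses are 52 7E BF 1A.
Read back as big-endian, the last byte is least significant, giving 0x527EBF1A.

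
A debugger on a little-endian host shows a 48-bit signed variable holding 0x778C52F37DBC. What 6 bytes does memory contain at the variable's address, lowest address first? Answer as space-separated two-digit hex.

BC 7D F3 52 8C 77

Split into bytes (most-significant first): 77 8C 52 F3 7D BC.
Little-endian stores the least-significant byte at the lowest address.
So at ascending addresses the bytes are BC 7D F3 52 8C 77.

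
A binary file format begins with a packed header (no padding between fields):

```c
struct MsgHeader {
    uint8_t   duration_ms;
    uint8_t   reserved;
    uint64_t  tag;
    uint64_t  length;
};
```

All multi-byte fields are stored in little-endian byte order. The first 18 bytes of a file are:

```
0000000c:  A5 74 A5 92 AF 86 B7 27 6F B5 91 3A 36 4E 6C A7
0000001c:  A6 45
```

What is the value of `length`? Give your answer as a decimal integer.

5018882918361479825

`length` follows `duration_ms` (1 B), `reserved` (1 B), `tag` (8 B), so it starts at offset 1 + 1 + 8 = 10 and occupies 8 bytes.
Bytes at offsets 10..17: 91 3A 36 4E 6C A7 A6 45.
Little-endian stores the least-significant byte at the lowest address.
Reassemble most-significant byte first: 45 A6 A7 6C 4E 36 3A 91 → 0x45A6A76C4E363A91.
0x45A6A76C4E363A91 = 5018882918361479825.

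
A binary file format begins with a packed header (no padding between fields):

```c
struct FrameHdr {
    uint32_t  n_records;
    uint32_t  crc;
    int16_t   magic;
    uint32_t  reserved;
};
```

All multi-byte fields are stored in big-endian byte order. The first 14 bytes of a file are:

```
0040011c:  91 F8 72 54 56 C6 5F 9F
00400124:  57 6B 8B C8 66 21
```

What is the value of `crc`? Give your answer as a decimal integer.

`crc` follows `n_records` (4 bytes), so it starts at byte offset 4 and occupies 4 bytes.
Bytes at offsets 4..7: 56 C6 5F 9F.
In big-endian order the high byte comes first in memory.
The bytes are already most-significant first: 0x56C65F9F.
0x56C65F9F = 1455841183.

1455841183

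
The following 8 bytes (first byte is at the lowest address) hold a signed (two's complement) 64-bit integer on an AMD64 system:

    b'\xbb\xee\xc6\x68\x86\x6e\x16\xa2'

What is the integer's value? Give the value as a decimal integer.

Little-endian: lowest address holds the least-significant byte.
Reassemble most-significant byte first: A2 16 6E 86 68 C6 EE BB → 0xA2166E8668C6EEBB.
Top bit is set, so as a signed 64-bit value this is 0xA2166E8668C6EEBB − 2^64 = -6767099866515050821.

-6767099866515050821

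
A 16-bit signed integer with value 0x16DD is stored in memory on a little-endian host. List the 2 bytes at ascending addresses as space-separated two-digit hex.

Split into bytes (most-significant first): 16 DD.
In little-endian order the low byte comes first in memory.
So at ascending addresses the bytes are DD 16.

DD 16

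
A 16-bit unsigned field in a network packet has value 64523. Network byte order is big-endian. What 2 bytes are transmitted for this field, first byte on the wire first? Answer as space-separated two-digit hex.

64523 in hexadecimal, padded to 16 bits, is 0xFC0B.
Split into bytes (most-significant first): FC 0B.
Big-endian: lowest address holds the most-significant byte.
So the memory order matches the most-significant-first order: FC 0B.

FC 0B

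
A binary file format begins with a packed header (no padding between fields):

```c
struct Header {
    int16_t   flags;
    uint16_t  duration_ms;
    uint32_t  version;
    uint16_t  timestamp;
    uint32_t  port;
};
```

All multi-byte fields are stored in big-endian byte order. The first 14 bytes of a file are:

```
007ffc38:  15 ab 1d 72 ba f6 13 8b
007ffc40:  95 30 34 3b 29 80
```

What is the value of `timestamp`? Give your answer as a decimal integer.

`timestamp` follows `flags` (2 B), `duration_ms` (2 B), `version` (4 B), so it starts at offset 2 + 2 + 4 = 8 and occupies 2 bytes.
Bytes at offsets 8..9: 95 30.
In big-endian order the high byte comes first in memory.
The bytes are already most-significant first: 0x9530.
0x9530 = 38192.

38192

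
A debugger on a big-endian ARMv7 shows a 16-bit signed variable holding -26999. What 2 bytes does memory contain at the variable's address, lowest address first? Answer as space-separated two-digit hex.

96 89

Two's complement of -26999 in 16 bits: 26999 = 0x6977; invert → 0x9688; add 1 → 0x9689.
Split into bytes (most-significant first): 96 89.
Big-endian: lowest address holds the most-significant byte.
So the memory order matches the most-significant-first order: 96 89.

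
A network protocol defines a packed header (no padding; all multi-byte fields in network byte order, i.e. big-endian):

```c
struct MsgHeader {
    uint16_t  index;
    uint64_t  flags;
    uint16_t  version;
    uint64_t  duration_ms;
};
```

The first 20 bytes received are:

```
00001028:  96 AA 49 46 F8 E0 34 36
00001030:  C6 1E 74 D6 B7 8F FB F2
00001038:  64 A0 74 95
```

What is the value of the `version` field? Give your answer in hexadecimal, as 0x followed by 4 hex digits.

0x74D6

`version` follows `index` (2 B), `flags` (8 B), so it starts at offset 2 + 8 = 10 and occupies 2 bytes.
Bytes at offsets 10..11: 74 D6.
In big-endian order the high byte comes first in memory.
The bytes are already most-significant first: 0x74D6.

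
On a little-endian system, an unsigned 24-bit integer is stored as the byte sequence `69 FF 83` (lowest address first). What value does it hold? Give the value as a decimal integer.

In little-endian order the low byte comes first in memory.
Reassemble most-significant byte first: 83 FF 69 → 0x83FF69.
0x83FF69 = 8650601.

8650601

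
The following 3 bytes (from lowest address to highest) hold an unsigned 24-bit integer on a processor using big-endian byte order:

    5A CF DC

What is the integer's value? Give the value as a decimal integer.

Big-endian stores the most-significant byte at the lowest address.
The bytes are already most-significant first: 0x5ACFDC.
0x5ACFDC = 5951452.

5951452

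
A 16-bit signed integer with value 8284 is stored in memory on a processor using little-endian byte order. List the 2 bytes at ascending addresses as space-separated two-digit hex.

5C 20

8284 in hexadecimal, padded to 16 bits, is 0x205C.
Split into bytes (most-significant first): 20 5C.
In little-endian order the low byte comes first in memory.
So at ascending addresses the bytes are 5C 20.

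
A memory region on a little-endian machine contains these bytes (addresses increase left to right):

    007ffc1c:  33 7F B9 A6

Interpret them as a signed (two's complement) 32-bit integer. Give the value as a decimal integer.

Little-endian stores the least-significant byte at the lowest address.
Reassemble most-significant byte first: A6 B9 7F 33 → 0xA6B97F33.
Top bit is set, so as a signed 32-bit value this is 0xA6B97F33 − 2^32 = -1497792717.

-1497792717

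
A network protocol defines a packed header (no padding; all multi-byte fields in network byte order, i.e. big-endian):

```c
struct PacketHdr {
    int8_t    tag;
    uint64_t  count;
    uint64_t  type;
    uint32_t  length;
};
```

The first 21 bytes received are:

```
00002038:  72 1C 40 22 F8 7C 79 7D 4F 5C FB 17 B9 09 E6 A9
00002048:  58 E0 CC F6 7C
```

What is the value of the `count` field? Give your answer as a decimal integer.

`count` follows `tag` (1 byte), so it starts at byte offset 1 and occupies 8 bytes.
Bytes at offsets 1..8: 1C 40 22 F8 7C 79 7D 4F.
Big-endian: lowest address holds the most-significant byte.
The bytes are already most-significant first: 0x1C4022F87C797D4F.
0x1C4022F87C797D4F = 2035665482207034703.

2035665482207034703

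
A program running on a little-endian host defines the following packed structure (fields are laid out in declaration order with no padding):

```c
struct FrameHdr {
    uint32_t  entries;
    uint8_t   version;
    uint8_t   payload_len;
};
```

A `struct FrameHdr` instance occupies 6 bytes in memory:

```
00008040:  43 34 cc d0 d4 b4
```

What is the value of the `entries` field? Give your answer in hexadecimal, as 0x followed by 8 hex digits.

0xD0CC3443

`entries` is the first field, at byte offset 0, occupying 4 bytes.
Bytes at offsets 0..3: 43 34 CC D0.
Little-endian stores the least-significant byte at the lowest address.
Reassemble most-significant byte first: D0 CC 34 43 → 0xD0CC3443.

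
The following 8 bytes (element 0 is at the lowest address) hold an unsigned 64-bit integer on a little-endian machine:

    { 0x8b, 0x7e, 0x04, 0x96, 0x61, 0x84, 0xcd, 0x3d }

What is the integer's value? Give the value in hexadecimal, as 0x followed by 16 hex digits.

Little-endian stores the least-significant byte at the lowest address.
Reassemble most-significant byte first: 3D CD 84 61 96 04 7E 8B → 0x3DCD846196047E8B.

0x3DCD846196047E8B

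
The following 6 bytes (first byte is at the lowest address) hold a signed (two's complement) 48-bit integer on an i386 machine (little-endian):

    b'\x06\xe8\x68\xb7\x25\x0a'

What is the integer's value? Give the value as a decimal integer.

In little-endian order the low byte comes first in memory.
Reassemble most-significant byte first: 0A 25 B7 68 E8 06 → 0x0A25B768E806.
0x0A25B768E806 = 11157107173382.

11157107173382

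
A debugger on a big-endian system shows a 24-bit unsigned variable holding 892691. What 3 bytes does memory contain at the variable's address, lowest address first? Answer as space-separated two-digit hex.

892691 in hexadecimal, padded to 24 bits, is 0x0D9F13.
Split into bytes (most-significant first): 0D 9F 13.
In big-endian order the high byte comes first in memory.
So the memory order matches the most-significant-first order: 0D 9F 13.

0D 9F 13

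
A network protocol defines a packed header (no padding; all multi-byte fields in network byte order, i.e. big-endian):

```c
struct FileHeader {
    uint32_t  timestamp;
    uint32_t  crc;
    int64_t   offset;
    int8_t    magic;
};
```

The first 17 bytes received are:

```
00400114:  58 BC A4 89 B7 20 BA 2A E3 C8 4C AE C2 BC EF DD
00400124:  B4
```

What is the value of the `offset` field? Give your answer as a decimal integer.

`offset` follows `timestamp` (4 B), `crc` (4 B), so it starts at offset 4 + 4 = 8 and occupies 8 bytes.
Bytes at offsets 8..15: E3 C8 4C AE C2 BC EF DD.
In big-endian order the high byte comes first in memory.
The bytes are already most-significant first: 0xE3C84CAEC2BCEFDD.
Top bit is set, so as a signed 64-bit value this is 0xE3C84CAEC2BCEFDD − 2^64 = -2033290918282596387.

-2033290918282596387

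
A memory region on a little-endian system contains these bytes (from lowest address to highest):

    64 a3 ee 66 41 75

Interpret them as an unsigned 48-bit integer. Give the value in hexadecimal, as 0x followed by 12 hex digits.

Little-endian stores the least-significant byte at the lowest address.
Reassemble most-significant byte first: 75 41 66 EE A3 64 → 0x754166EEA364.

0x754166EEA364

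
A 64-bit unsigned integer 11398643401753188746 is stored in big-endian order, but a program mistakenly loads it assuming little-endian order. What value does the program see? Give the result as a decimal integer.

9969237856131821726

11398643401753188746 in 64-bit hexadecimal is 0x9E301DC802D9598A.
Stored big-endian, the bytes at ascending addresses are 9E 30 1D C8 02 D9 59 8A.
Read back as little-endian, the first byte is least significant, giving 0x8A59D902C81D309E.
0x8A59D902C81D309E = 9969237856131821726.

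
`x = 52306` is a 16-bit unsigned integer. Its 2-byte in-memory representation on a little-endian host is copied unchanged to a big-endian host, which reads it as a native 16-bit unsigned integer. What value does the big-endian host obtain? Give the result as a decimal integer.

21196

52306 in 16-bit hexadecimal is 0xCC52.
Stored little-endian, the bytes at ascending addresses are 52 CC.
Read back as big-endian, the last byte is least significant, giving 0x52CC.
0x52CC = 21196.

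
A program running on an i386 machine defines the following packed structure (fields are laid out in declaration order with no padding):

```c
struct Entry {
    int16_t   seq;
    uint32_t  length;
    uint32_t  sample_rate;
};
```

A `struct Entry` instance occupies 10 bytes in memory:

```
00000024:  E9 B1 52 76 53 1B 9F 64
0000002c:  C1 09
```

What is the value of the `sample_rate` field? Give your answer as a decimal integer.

`sample_rate` follows `seq` (2 B), `length` (4 B), so it starts at offset 2 + 4 = 6 and occupies 4 bytes.
Bytes at offsets 6..9: 9F 64 C1 09.
Little-endian stores the least-significant byte at the lowest address.
Reassemble most-significant byte first: 09 C1 64 9F → 0x09C1649F.
0x09C1649F = 163669151.

163669151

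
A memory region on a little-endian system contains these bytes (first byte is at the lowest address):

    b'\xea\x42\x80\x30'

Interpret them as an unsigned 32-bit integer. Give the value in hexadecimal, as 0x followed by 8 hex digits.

Little-endian: lowest address holds the least-significant byte.
Reassemble most-significant byte first: 30 80 42 EA → 0x308042EA.

0x308042EA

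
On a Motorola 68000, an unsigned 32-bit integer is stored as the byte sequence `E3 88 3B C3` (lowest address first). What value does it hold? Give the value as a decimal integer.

Big-endian stores the most-significant byte at the lowest address.
The bytes are already most-significant first: 0xE3883BC3.
0xE3883BC3 = 3817356227.

3817356227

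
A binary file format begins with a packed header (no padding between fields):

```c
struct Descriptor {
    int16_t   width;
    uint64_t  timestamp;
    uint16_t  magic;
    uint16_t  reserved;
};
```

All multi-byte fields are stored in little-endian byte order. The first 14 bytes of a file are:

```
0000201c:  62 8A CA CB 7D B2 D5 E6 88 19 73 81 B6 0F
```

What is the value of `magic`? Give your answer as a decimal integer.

33139

`magic` follows `width` (2 B), `timestamp` (8 B), so it starts at offset 2 + 8 = 10 and occupies 2 bytes.
Bytes at offsets 10..11: 73 81.
In little-endian order the low byte comes first in memory.
Reassemble most-significant byte first: 81 73 → 0x8173.
0x8173 = 33139.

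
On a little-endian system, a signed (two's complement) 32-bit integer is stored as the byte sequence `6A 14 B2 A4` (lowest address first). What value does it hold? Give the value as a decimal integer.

-1531833238

In little-endian order the low byte comes first in memory.
Reassemble most-significant byte first: A4 B2 14 6A → 0xA4B2146A.
Top bit is set, so as a signed 32-bit value this is 0xA4B2146A − 2^32 = -1531833238.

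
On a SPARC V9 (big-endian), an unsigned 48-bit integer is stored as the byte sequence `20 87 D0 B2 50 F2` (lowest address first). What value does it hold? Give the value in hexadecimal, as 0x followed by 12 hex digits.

In big-endian order the high byte comes first in memory.
The bytes are already most-significant first: 0x2087D0B250F2.

0x2087D0B250F2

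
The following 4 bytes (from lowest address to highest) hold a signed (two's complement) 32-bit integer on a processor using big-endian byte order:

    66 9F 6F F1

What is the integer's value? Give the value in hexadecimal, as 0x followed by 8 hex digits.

Big-endian: lowest address holds the most-significant byte.
The bytes are already most-significant first: 0x669F6FF1.

0x669F6FF1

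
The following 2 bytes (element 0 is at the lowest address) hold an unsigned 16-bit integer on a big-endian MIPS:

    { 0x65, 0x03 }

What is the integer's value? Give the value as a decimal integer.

Big-endian stores the most-significant byte at the lowest address.
The bytes are already most-significant first: 0x6503.
0x6503 = 25859.

25859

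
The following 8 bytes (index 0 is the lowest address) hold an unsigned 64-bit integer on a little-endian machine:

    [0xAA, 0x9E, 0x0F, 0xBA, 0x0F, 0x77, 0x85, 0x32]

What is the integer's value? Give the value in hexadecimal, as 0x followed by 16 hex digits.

Little-endian: lowest address holds the least-significant byte.
Reassemble most-significant byte first: 32 85 77 0F BA 0F 9E AA → 0x3285770FBA0F9EAA.

0x3285770FBA0F9EAA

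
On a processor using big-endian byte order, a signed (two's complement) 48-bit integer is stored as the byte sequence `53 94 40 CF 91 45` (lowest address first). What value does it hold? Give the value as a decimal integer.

Big-endian stores the most-significant byte at the lowest address.
The bytes are already most-significant first: 0x539440CF9145.
0x539440CF9145 = 91896207610181.

91896207610181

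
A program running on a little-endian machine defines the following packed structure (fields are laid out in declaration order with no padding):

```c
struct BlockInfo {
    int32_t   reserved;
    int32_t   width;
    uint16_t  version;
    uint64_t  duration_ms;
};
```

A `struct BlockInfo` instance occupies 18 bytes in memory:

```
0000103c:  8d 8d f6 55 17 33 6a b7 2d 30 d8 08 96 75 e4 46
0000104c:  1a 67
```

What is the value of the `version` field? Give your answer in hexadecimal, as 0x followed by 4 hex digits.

`version` follows `reserved` (4 B), `width` (4 B), so it starts at offset 4 + 4 = 8 and occupies 2 bytes.
Bytes at offsets 8..9: 2D 30.
In little-endian order the low byte comes first in memory.
Reassemble most-significant byte first: 30 2D → 0x302D.

0x302D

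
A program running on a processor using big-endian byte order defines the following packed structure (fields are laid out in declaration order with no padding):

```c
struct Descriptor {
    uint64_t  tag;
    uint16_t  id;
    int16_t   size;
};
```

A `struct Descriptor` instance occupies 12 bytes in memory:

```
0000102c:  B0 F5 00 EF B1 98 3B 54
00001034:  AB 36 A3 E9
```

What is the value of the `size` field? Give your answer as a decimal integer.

-23575

`size` follows `tag` (8 B), `id` (2 B), so it starts at offset 8 + 2 = 10 and occupies 2 bytes.
Bytes at offsets 10..11: A3 E9.
In big-endian order the high byte comes first in memory.
The bytes are already most-significant first: 0xA3E9.
Top bit is set, so as a signed 16-bit value this is 0xA3E9 − 2^16 = -23575.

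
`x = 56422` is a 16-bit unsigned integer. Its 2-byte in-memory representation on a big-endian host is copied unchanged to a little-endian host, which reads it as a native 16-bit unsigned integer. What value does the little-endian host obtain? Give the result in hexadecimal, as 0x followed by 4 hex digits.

0x66DC

56422 in 16-bit hexadecimal is 0xDC66.
Stored big-endian, the bytes at ascending addresses are DC 66.
Read back as little-endian, the first byte is least significant, giving 0x66DC.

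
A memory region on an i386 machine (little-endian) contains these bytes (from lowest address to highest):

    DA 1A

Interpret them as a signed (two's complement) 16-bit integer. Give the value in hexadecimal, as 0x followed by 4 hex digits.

0x1ADA

Little-endian: lowest address holds the least-significant byte.
Reassemble most-significant byte first: 1A DA → 0x1ADA.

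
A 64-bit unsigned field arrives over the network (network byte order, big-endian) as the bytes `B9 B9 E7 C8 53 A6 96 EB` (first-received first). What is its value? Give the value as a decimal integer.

Big-endian: lowest address holds the most-significant byte.
The bytes are already most-significant first: 0xB9B9E7C853A696EB.
0xB9B9E7C853A696EB = 13382982615291041515.

13382982615291041515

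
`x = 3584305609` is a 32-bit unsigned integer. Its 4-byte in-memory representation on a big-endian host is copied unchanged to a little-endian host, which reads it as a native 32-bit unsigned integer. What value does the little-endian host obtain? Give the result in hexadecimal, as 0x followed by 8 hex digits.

3584305609 in 32-bit hexadecimal is 0xD5A429C9.
Stored big-endian, the bytes at ascending addresses are D5 A4 29 C9.
Read back as little-endian, the first byte is least significant, giving 0xC929A4D5.

0xC929A4D5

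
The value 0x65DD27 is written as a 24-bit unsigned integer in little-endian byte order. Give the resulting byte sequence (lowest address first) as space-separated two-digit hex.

Split into bytes (most-significant first): 65 DD 27.
Little-endian stores the least-significant byte at the lowest address.
So at ascending addresses the bytes are 27 DD 65.

27 DD 65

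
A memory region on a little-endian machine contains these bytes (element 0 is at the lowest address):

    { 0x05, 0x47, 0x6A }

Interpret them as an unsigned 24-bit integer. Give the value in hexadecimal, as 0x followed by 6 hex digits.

Little-endian: lowest address holds the least-significant byte.
Reassemble most-significant byte first: 6A 47 05 → 0x6A4705.

0x6A4705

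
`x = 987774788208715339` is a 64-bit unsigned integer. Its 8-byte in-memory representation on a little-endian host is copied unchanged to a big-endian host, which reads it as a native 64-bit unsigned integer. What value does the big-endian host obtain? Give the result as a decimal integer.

5433105565843174669

987774788208715339 in 64-bit hexadecimal is 0x0DB547EFB944664B.
Stored little-endian, the bytes at ascending addresses are 4B 66 44 B9 EF 47 B5 0D.
Read back as big-endian, the last byte is least significant, giving 0x4B6644B9EF47B50D.
0x4B6644B9EF47B50D = 5433105565843174669.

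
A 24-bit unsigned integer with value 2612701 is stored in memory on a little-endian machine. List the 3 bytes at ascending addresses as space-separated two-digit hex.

DD DD 27

2612701 in hexadecimal, padded to 24 bits, is 0x27DDDD.
Split into bytes (most-significant first): 27 DD DD.
Little-endian: lowest address holds the least-significant byte.
So at ascending addresses the bytes are DD DD 27.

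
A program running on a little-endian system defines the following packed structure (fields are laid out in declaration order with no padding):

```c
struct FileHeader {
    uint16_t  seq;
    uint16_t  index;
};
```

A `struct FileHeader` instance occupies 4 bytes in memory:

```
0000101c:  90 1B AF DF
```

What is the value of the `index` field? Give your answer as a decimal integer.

`index` follows `seq` (2 bytes), so it starts at byte offset 2 and occupies 2 bytes.
Bytes at offsets 2..3: AF DF.
Little-endian stores the least-significant byte at the lowest address.
Reassemble most-significant byte first: DF AF → 0xDFAF.
0xDFAF = 57263.

57263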